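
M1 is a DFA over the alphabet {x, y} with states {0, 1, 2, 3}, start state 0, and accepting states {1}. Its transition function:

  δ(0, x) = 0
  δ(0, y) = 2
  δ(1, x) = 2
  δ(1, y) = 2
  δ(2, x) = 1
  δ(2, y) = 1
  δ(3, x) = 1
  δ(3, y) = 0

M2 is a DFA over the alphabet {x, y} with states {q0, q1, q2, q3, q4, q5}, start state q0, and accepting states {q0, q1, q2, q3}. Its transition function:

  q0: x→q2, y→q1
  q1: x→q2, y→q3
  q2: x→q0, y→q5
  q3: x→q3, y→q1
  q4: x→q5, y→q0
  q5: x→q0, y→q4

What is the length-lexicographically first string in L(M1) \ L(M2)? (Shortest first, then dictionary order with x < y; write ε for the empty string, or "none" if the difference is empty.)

xyy

The string xyy is accepted by M1 but not by M2.
No shorter string lies in the difference, and xyy is the lexicographically first length-3 string in L(M1) \ L(M2).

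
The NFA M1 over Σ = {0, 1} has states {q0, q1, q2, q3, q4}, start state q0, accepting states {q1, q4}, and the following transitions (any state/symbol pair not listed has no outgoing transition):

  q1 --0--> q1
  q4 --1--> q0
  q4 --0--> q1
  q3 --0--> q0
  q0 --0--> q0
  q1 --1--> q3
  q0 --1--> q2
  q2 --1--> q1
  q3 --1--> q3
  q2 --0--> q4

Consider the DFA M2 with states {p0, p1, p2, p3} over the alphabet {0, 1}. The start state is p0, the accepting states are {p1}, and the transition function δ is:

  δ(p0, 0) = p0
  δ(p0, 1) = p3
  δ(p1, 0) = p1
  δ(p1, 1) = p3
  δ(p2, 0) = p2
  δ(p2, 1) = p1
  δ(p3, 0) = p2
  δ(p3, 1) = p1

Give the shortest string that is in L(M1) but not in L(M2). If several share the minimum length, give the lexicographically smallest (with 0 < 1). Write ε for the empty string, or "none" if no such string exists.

The string 10 is accepted by M1 but not by M2.
No shorter string lies in the difference, and 10 is the lexicographically first length-2 string in L(M1) \ L(M2).

10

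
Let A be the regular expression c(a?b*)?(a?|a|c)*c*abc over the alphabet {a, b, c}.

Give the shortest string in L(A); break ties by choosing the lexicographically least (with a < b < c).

cabc

By inspection of the expression, no string of length less than 4 matches, and cabc is the lexicographically first match of length 4.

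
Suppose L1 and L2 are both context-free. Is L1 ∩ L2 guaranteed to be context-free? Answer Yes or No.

No

{aⁿbⁿcᵐ : m,n≥0} and {aᵐbⁿcⁿ : m,n≥0} are both context-free, but their intersection {aⁿbⁿcⁿ : n≥0} is not (pumping lemma).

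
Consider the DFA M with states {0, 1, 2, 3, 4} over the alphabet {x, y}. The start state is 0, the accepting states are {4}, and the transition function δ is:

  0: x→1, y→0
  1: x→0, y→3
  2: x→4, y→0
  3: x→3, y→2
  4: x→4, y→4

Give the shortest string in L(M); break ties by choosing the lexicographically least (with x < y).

A breadth-first search from 0 reaches an accepting state first via the path 0 → 1 → 3 → 2 → 4 on input xyyx.
No string of length < 4 is accepted (BFS exhausts all shorter strings without reaching an accepting state), and xyyx is the lexicographically least accepting string of length 4.

xyyx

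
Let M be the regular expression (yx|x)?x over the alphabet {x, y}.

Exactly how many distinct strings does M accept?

The expression has no Kleene star, so L(M) is finite. Expanding the alternatives gives {x, xx, yxx}.
That is 1 of length 1, 1 of length 2, 1 of length 3: 3 strings in all.

3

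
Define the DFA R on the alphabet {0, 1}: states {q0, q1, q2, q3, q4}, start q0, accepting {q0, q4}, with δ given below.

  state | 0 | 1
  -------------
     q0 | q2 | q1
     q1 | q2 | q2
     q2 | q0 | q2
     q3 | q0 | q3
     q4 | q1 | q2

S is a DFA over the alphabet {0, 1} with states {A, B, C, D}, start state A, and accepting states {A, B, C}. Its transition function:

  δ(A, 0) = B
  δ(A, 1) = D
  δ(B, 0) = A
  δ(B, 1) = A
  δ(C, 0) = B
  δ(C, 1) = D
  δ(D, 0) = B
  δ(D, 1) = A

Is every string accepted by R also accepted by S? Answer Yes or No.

Yes

Exploring the product automaton R × S from the start pair (q0, A), following both machines on each input symbol, reaches 7 state pairs: (q0, A), (q2, B), (q1, D), (q2, A), (q0, B), (q2, D), (q1, A).
R accepts in {q0, q4} and S accepts in {A, B, C}. The reachable pairs whose R-component is accepting are (q0, A), (q0, B); in each of them the S-component is accepting too, so the product for L(R) \ L(S) (R-component accepting, S-component rejecting) has no reachable accepting pair and the difference is empty.
Hence every string in L(R) is also in L(S).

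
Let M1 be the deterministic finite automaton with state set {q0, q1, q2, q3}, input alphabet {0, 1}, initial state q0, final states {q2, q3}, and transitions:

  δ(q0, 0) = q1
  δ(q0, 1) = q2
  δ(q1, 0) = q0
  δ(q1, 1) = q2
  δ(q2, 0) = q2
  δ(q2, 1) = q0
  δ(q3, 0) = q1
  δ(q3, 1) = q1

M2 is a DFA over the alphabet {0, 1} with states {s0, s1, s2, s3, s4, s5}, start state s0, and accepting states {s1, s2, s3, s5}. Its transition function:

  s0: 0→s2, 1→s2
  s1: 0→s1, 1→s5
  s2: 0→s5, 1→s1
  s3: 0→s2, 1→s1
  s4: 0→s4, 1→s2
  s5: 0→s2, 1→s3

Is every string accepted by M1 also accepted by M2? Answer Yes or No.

Yes

Exploring the product automaton M1 × M2 from the start pair (q0, s0), following both machines on each input symbol, reaches 10 state pairs: (q0, s0), (q1, s2), (q2, s2), (q0, s5), (q2, s1), (q2, s5), (q0, s1), (q2, s3), (q0, s3), (q1, s1).
M1 accepts in {q2, q3} and M2 accepts in {s1, s2, s3, s5}. The reachable pairs whose M1-component is accepting are (q2, s2), (q2, s1), (q2, s5), (q2, s3); in each of them the M2-component is accepting too, so the product for L(M1) \ L(M2) (M1-component accepting, M2-component rejecting) has no reachable accepting pair and the difference is empty.
Hence every string in L(M1) is also in L(M2).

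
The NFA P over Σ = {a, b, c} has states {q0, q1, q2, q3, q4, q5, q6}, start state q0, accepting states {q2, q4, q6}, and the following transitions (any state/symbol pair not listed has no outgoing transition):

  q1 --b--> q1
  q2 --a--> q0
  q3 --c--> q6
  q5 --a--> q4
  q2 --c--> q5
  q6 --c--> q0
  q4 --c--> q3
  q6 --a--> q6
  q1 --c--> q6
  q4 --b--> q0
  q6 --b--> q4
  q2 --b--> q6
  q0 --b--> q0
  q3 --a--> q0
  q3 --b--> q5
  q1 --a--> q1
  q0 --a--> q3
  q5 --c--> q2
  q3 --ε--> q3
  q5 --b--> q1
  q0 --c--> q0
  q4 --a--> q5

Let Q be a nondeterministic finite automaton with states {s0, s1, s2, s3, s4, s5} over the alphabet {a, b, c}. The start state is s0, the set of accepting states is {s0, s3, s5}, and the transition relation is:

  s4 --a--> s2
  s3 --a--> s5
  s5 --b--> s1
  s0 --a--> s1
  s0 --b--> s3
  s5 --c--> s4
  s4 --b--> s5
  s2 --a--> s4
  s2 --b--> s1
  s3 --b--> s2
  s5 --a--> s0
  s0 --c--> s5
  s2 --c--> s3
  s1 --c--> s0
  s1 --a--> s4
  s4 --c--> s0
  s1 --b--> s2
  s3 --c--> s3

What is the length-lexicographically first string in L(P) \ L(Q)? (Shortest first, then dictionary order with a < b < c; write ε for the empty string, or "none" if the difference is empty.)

The string aba is accepted by P but not by Q.
No shorter string lies in the difference, and aba is the lexicographically first length-3 string in L(P) \ L(Q).

aba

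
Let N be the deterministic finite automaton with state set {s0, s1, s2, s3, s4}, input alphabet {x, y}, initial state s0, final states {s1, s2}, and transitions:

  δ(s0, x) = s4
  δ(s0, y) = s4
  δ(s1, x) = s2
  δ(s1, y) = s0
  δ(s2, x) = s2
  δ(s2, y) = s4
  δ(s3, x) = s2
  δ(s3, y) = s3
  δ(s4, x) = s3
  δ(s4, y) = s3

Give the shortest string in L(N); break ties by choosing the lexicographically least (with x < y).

xxx

A breadth-first search from s0 reaches an accepting state first via the path s0 → s4 → s3 → s2 on input xxx.
No string of length < 3 is accepted (BFS exhausts all shorter strings without reaching an accepting state), and xxx is the lexicographically least accepting string of length 3.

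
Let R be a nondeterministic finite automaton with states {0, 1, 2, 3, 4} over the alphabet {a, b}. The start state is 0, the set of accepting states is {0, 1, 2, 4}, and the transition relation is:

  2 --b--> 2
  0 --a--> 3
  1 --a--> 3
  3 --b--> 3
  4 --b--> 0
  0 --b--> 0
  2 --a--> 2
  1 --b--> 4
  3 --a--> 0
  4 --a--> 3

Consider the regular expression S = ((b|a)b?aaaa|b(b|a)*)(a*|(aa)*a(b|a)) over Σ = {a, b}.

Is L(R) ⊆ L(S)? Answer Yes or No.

The empty string ε is in L(R) but not in L(S).
So L(R) ⊄ L(S).

No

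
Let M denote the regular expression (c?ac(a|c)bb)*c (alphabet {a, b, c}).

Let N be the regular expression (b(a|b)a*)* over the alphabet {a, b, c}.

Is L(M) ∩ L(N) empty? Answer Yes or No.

Converting the expression M to a DFA (subset construction, then merging equivalent states) gives the minimal DFA with states {m0, m1, m2, m3, m4, m5, m6}, start state m0, accepting states {m3} and transitions m0: a→m1, b→m2, c→m3; m1: a→m2, b→m2, c→m4; m2: a→m2, b→m2, c→m2; m3: a→m1, b→m2, c→m2; m4: a→m5, b→m2, c→m5; m5: a→m2, b→m6, c→m2; m6: a→m2, b→m0, c→m2.
Converting the expression N to a DFA (subset construction, then merging equivalent states) gives the minimal DFA with states {n0, n1, n2, n3}, start state n0, accepting states {n0, n3} and transitions n0: a→n1, b→n2, c→n1; n1: a→n1, b→n1, c→n1; n2: a→n3, b→n3, c→n1; n3: a→n3, b→n2, c→n1.
Exploring the product automaton M × N from the start pair (m0, n0), following both machines on each input symbol, reaches 10 state pairs: (m0, n0), (m1, n1), (m2, n2), (m3, n1), (m2, n1), (m4, n1), (m2, n3), (m5, n1), (m6, n1), (m0, n1).
M accepts in {m3} and N accepts in {n0, n3}; no reachable pair has both components accepting, so no string drives both machines to acceptance simultaneously and L(M) ∩ L(N) = ∅.
So no string is accepted by both, and the intersection is empty.

Yes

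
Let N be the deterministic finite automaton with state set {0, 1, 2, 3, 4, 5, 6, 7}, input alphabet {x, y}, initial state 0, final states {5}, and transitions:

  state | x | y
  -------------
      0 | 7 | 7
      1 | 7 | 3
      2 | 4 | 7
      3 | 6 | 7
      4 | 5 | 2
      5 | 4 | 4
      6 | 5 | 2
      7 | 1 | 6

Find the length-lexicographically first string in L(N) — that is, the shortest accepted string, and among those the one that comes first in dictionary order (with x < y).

A breadth-first search from 0 reaches an accepting state first via the path 0 → 7 → 6 → 5 on input xyx.
No string of length < 3 is accepted (BFS exhausts all shorter strings without reaching an accepting state), and xyx is the lexicographically least accepting string of length 3.

xyx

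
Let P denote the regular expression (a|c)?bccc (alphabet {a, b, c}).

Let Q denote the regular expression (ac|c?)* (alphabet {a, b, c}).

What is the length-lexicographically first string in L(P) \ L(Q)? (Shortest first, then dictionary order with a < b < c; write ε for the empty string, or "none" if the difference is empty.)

bccc

The string bccc is accepted by P but not by Q.
No shorter string lies in the difference, and bccc is the lexicographically first length-4 string in L(P) \ L(Q).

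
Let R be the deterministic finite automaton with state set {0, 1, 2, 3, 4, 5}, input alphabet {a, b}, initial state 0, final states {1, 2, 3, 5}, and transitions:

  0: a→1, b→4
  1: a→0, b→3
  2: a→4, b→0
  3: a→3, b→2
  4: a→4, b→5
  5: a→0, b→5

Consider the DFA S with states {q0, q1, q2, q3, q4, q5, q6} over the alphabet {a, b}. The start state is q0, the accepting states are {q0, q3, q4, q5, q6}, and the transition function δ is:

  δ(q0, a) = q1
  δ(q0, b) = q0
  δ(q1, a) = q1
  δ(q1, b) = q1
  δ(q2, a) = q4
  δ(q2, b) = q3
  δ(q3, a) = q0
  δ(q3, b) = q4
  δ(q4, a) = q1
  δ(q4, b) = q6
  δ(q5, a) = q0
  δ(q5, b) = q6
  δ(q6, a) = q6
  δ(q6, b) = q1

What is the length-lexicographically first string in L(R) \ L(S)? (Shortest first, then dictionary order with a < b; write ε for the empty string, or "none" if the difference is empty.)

The string a is accepted by R but not by S.
No shorter string lies in the difference, and a is the lexicographically first length-1 string in L(R) \ L(S).

a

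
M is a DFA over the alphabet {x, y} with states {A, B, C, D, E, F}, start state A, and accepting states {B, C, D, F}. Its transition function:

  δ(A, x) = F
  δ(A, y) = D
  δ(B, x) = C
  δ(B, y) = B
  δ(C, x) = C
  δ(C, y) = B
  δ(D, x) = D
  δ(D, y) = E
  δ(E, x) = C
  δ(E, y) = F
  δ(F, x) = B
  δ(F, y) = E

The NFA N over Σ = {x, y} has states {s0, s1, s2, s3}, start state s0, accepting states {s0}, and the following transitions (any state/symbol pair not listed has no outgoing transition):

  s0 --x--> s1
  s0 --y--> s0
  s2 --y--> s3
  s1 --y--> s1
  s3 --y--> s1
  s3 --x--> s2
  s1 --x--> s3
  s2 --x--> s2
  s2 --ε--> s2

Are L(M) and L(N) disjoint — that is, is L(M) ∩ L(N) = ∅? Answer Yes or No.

No

The string y is accepted by both M and N.
Hence L(M) ∩ L(N) ≠ ∅.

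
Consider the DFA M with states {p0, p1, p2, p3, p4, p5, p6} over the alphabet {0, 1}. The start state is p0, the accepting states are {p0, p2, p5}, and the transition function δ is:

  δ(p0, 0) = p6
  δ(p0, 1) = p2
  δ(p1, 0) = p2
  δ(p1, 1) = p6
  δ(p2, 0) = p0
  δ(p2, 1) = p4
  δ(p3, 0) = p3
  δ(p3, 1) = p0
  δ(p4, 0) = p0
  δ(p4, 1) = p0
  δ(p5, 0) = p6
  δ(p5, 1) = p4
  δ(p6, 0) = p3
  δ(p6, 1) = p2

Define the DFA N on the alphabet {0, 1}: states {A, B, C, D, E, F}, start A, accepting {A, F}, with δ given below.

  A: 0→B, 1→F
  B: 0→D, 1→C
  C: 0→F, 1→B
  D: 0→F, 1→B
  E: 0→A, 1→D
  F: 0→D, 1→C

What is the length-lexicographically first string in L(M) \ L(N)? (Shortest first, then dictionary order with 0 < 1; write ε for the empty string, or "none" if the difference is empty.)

The string 01 is accepted by M but not by N.
No shorter string lies in the difference, and 01 is the lexicographically first length-2 string in L(M) \ L(N).

01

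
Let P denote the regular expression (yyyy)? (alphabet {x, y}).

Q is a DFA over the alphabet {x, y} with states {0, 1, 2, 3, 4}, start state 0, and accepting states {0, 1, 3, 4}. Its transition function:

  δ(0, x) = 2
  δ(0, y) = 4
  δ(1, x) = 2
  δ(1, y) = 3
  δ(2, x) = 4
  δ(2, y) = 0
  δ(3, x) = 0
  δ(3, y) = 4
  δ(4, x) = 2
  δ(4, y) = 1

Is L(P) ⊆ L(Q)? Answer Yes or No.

Yes

Converting the expression P to a DFA (subset construction, then merging equivalent states) gives the minimal DFA with states {p0, p1, p2, p3, p4, p5}, start state p0, accepting states {p0, p5} and transitions p0: x→p1, y→p2; p1: x→p1, y→p1; p2: x→p1, y→p3; p3: x→p1, y→p4; p4: x→p1, y→p5; p5: x→p1, y→p1.
Exploring the product automaton P × Q from the start pair (p0, 0), following both machines on each input symbol, reaches 10 state pairs: (p0, 0), (p1, 2), (p2, 4), (p1, 4), (p1, 0), (p3, 1), (p1, 1), (p4, 3), (p1, 3), (p5, 4).
P accepts in {p0, p5} and Q accepts in {0, 1, 3, 4}. The reachable pairs whose P-component is accepting are (p0, 0), (p5, 4); in each of them the Q-component is accepting too, so the product for L(P) \ L(Q) (P-component accepting, Q-component rejecting) has no reachable accepting pair and the difference is empty.
Hence every string in L(P) is also in L(Q).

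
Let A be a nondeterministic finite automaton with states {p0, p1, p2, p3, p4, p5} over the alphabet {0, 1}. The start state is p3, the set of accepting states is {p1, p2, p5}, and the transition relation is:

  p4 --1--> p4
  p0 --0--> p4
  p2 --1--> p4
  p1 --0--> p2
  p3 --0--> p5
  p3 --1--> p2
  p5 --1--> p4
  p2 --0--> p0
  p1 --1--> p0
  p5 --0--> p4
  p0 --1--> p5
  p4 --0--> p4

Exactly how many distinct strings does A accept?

The useful subgraph on states {p0, p2, p3, p5} is acyclic, so L(A) is finite; the longest accepting path visits 4 useful states, giving maximum string length 3.
Counting accepting paths from p3 by length: 2 of length 1, 1 of length 3. Total 3.

3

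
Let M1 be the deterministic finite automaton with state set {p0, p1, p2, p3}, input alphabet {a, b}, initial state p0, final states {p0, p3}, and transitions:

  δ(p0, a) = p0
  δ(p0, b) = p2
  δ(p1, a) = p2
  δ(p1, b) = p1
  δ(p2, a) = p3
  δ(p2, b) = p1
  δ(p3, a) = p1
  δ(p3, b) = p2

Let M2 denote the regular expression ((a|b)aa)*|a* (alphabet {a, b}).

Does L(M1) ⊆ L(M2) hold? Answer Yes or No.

The string ba is in L(M1) but not in L(M2).
So L(M1) ⊄ L(M2).

No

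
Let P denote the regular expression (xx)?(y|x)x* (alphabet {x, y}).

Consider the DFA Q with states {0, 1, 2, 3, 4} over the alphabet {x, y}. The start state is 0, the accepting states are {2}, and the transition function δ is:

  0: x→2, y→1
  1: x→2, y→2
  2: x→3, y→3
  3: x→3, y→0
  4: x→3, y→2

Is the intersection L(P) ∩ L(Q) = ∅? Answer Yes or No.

The string x is accepted by both P and Q.
Hence L(P) ∩ L(Q) ≠ ∅.

No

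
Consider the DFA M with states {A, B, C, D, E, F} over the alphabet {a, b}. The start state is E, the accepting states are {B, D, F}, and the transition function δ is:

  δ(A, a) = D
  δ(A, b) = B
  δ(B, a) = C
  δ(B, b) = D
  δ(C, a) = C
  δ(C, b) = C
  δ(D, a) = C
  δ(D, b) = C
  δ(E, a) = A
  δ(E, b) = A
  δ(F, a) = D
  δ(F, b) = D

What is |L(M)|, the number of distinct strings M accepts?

The useful subgraph on states {A, B, D, E} is acyclic, so L(M) is finite; the longest accepting path visits 4 useful states, giving maximum string length 3.
Counting accepting paths from E by length: 4 of length 2, 2 of length 3. Total 6.

6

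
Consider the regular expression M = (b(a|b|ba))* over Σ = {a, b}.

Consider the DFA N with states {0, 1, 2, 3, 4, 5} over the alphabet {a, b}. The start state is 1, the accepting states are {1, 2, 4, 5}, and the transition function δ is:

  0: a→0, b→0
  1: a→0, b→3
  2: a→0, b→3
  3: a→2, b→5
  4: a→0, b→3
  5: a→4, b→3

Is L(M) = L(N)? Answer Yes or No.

Converting the expression M to a DFA (subset construction, then merging equivalent states) gives the minimal DFA with states {m0, m1, m2, m3}, start state m0, accepting states {m0, m3} and transitions m0: a→m1, b→m2; m1: a→m1, b→m1; m2: a→m0, b→m3; m3: a→m0, b→m2.
Exploring the product automaton M × N from the start pair (m0, 1), following both machines on each input symbol, reaches 6 state pairs: (m0, 1), (m1, 0), (m2, 3), (m0, 2), (m3, 5), (m0, 4).
M accepts in {m0, m3} and N accepts in {1, 2, 4, 5}. In every reachable pair the two components are either both accepting — (m0, 1), (m0, 2), (m3, 5), (m0, 4) — or both non-accepting, so no string is accepted by exactly one of the machines: L(M) \ L(N) and L(N) \ L(M) are both empty.
Hence every string is accepted by M iff it is accepted by N, and the two languages coincide.

Yes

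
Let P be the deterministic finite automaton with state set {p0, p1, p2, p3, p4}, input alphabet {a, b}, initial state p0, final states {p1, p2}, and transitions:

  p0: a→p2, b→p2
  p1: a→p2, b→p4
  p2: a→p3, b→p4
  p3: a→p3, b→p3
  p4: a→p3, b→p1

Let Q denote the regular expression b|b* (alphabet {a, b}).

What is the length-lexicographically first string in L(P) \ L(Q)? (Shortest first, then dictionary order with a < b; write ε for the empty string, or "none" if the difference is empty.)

The string a is accepted by P but not by Q.
No shorter string lies in the difference, and a is the lexicographically first length-1 string in L(P) \ L(Q).

a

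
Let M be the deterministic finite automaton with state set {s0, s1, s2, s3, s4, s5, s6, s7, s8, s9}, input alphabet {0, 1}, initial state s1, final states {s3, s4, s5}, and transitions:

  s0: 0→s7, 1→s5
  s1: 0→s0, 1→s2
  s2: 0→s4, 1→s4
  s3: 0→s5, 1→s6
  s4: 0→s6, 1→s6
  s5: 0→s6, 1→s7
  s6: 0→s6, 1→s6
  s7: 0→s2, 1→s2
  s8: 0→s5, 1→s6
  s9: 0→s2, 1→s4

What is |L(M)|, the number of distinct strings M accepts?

11

The useful subgraph on states {s0, s1, s2, s4, s5, s7} is acyclic, so L(M) is finite; the longest accepting path visits 6 useful states, giving maximum string length 5.
Counting accepting paths from s1 by length: 3 of length 2, 4 of length 4, 4 of length 5. Total 11.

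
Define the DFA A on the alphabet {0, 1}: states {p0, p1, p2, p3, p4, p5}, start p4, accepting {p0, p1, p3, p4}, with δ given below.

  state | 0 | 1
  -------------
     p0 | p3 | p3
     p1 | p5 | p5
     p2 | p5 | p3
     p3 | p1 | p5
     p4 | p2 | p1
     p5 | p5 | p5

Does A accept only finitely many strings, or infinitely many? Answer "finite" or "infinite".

finite

The useful states (reachable from p4 and able to reach an accepting state) are {p1, p2, p3, p4}.
Restricted to these states the transition graph has no cycle, so every accepting path has bounded length and L is finite.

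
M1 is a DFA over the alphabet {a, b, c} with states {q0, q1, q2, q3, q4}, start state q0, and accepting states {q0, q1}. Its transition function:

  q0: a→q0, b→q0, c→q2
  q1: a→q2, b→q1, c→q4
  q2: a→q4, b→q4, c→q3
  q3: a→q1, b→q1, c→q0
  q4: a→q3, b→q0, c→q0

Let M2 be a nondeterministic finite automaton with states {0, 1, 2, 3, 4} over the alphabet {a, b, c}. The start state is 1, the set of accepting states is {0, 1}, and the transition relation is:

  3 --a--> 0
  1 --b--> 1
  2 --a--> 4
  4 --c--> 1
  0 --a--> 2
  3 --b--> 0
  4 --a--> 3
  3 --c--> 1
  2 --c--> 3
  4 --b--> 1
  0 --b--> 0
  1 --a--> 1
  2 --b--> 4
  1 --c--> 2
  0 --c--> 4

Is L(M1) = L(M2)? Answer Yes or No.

Exploring the product automaton M1 × M2 from the start pair (q0, 1), following both machines on each input symbol, reaches 5 state pairs: (q0, 1), (q2, 2), (q4, 4), (q3, 3), (q1, 0).
M1 accepts in {q0, q1} and M2 accepts in {0, 1}. In every reachable pair the two components are either both accepting — (q0, 1), (q1, 0) — or both non-accepting, so no string is accepted by exactly one of the machines: L(M1) \ L(M2) and L(M2) \ L(M1) are both empty.
Hence every string is accepted by M1 iff it is accepted by M2, and the two languages coincide.

Yes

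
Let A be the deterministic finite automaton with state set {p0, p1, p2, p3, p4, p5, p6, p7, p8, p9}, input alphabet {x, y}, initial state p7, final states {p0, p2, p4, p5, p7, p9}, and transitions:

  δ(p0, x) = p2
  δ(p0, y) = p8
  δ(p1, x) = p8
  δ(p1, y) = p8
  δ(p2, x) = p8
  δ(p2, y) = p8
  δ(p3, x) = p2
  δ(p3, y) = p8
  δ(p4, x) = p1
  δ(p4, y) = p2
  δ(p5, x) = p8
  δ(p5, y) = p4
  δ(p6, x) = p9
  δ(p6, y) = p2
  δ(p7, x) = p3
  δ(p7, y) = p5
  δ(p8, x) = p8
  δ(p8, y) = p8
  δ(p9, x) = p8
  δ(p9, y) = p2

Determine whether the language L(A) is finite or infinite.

finite

The useful states (reachable from p7 and able to reach an accepting state) are {p2, p3, p4, p5, p7}.
Restricted to these states the transition graph has no cycle, so every accepting path has bounded length and L is finite.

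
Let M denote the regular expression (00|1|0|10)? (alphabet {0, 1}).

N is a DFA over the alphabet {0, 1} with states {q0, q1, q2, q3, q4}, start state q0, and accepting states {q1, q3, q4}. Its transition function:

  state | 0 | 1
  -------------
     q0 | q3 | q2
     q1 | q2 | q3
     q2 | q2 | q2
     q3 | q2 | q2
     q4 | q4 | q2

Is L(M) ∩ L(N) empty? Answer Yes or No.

No

The string 0 is accepted by both M and N.
Hence L(M) ∩ L(N) ≠ ∅.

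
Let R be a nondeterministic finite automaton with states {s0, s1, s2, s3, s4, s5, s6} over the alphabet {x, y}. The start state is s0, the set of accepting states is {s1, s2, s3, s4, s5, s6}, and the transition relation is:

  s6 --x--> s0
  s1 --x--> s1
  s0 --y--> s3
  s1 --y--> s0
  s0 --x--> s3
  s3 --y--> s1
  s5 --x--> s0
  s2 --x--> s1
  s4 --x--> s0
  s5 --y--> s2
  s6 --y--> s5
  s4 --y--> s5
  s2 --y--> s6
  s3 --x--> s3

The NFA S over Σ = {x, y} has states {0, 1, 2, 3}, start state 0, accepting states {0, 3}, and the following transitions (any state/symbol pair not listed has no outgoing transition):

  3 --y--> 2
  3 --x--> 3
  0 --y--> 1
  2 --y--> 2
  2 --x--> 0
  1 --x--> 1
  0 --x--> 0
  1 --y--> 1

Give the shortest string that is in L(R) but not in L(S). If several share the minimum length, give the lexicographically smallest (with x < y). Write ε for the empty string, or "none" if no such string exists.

The string y is accepted by R but not by S.
No shorter string lies in the difference, and y is the lexicographically first length-1 string in L(R) \ L(S).

y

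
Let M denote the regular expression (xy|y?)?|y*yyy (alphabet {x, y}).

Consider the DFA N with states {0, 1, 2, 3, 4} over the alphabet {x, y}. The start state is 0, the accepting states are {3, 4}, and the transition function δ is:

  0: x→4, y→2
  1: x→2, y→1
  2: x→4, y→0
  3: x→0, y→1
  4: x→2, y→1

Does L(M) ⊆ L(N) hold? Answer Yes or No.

The empty string ε is in L(M) but not in L(N).
So L(M) ⊄ L(N).

No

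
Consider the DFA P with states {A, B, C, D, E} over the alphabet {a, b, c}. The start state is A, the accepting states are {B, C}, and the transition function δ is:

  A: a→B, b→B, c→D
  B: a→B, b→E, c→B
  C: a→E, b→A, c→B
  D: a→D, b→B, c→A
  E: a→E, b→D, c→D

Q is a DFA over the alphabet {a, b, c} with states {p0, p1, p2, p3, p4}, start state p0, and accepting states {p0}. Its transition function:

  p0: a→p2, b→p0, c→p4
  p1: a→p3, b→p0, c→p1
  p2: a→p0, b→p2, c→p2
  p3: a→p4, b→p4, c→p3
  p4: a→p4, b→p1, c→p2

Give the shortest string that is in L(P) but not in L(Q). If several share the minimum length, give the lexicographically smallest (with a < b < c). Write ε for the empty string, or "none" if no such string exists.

The string a is accepted by P but not by Q.
No shorter string lies in the difference, and a is the lexicographically first length-1 string in L(P) \ L(Q).

a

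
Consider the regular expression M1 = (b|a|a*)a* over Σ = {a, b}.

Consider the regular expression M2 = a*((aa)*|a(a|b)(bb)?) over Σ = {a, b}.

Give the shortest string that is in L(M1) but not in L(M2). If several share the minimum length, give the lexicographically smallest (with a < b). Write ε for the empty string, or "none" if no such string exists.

The string b is accepted by M1 but not by M2.
No shorter string lies in the difference, and b is the lexicographically first length-1 string in L(M1) \ L(M2).

b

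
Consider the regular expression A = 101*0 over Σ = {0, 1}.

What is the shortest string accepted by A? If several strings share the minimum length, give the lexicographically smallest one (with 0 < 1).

By inspection of the expression, no string of length less than 3 matches, and 100 is the lexicographically first match of length 3.

100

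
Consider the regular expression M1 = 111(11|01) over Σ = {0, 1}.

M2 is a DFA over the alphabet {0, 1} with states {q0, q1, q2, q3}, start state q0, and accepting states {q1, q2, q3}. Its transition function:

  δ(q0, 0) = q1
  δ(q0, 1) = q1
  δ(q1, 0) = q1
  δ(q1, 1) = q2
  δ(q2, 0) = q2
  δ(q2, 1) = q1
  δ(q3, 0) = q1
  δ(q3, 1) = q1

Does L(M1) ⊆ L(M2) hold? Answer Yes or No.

Yes

Converting the expression M1 to a DFA (subset construction, then merging equivalent states) gives the minimal DFA with states {r0, r1, r2, r3, r4, r5, r6}, start state r0, accepting states {r6} and transitions r0: 0→r1, 1→r2; r1: 0→r1, 1→r1; r2: 0→r1, 1→r3; r3: 0→r1, 1→r4; r4: 0→r5, 1→r5; r5: 0→r1, 1→r6; r6: 0→r1, 1→r1.
Exploring the product automaton M1 × M2 from the start pair (r0, q0), following both machines on each input symbol, reaches 10 state pairs: (r0, q0), (r1, q1), (r2, q1), (r1, q2), (r3, q2), (r4, q1), (r5, q1), (r5, q2), (r6, q2), (r6, q1).
M1 accepts in {r6} and M2 accepts in {q1, q2, q3}. The reachable pairs whose M1-component is accepting are (r6, q2), (r6, q1); in each of them the M2-component is accepting too, so the product for L(M1) \ L(M2) (M1-component accepting, M2-component rejecting) has no reachable accepting pair and the difference is empty.
Hence every string in L(M1) is also in L(M2).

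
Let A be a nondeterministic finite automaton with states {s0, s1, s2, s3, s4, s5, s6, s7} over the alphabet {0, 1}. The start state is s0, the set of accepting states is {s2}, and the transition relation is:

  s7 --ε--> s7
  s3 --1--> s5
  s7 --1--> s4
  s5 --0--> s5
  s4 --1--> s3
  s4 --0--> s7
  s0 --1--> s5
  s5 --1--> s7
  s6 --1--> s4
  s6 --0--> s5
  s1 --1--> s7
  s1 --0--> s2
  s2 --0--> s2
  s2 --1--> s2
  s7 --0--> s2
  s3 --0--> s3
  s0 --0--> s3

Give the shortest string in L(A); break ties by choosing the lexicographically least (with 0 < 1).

110

A breadth-first search from s0 reaches an accepting state first via the path s0 → s5 → s7 → s2 on input 110.
No string of length < 3 is accepted (BFS exhausts all shorter strings without reaching an accepting state), and 110 is the lexicographically least accepting string of length 3.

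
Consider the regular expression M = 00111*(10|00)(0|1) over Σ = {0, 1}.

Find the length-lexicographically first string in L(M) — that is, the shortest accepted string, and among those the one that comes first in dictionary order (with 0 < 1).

By inspection of the expression, no string of length less than 7 matches, and 0011000 is the lexicographically first match of length 7.

0011000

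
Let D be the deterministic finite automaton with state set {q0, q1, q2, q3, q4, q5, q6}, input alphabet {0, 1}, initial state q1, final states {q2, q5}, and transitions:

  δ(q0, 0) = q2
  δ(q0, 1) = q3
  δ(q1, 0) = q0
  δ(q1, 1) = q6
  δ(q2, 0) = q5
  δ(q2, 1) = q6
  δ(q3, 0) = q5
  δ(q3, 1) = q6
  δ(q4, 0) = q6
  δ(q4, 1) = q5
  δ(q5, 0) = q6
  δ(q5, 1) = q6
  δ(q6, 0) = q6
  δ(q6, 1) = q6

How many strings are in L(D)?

The useful subgraph on states {q0, q1, q2, q3, q5} is acyclic, so L(D) is finite; the longest accepting path visits 4 useful states, giving maximum string length 3.
Counting accepting paths from q1 by length: 1 of length 2, 2 of length 3. Total 3.

3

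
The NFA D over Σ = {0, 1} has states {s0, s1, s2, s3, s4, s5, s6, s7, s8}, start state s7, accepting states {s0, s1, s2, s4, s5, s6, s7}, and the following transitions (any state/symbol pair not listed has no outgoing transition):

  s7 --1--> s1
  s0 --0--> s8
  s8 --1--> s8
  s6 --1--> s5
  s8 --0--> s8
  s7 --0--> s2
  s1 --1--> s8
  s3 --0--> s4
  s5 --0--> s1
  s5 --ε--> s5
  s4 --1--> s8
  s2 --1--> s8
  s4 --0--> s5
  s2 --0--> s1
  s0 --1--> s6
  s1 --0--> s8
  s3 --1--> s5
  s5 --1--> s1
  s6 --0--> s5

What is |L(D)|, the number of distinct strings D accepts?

The useful subgraph on states {s1, s2, s7} is acyclic, so L(D) is finite; the longest accepting path visits 3 useful states, giving maximum string length 2.
Counting accepting paths from s7 by length: 1 of length 0, 2 of length 1, 1 of length 2. Total 4.

4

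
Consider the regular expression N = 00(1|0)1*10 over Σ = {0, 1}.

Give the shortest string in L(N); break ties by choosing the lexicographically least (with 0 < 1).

By inspection of the expression, no string of length less than 5 matches, and 00010 is the lexicographically first match of length 5.

00010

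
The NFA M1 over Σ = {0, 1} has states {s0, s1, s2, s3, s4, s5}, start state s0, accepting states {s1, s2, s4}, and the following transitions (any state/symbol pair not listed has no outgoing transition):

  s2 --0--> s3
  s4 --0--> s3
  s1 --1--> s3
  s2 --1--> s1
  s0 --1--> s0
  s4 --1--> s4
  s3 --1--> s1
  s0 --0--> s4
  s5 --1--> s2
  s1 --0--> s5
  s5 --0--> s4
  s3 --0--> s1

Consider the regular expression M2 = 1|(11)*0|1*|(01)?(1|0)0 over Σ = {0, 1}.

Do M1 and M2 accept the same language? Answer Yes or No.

The string 01 is accepted by M1 but rejected by M2.
So L(M1) ≠ L(M2).

No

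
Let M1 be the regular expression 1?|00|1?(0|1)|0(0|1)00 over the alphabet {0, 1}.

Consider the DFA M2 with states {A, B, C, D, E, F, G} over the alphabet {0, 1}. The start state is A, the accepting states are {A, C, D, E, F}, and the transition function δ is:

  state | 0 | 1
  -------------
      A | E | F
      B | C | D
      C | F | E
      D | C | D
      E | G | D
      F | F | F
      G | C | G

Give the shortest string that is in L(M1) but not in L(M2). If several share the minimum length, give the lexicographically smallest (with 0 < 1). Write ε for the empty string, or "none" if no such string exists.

00

The string 00 is accepted by M1 but not by M2.
No shorter string lies in the difference, and 00 is the lexicographically first length-2 string in L(M1) \ L(M2).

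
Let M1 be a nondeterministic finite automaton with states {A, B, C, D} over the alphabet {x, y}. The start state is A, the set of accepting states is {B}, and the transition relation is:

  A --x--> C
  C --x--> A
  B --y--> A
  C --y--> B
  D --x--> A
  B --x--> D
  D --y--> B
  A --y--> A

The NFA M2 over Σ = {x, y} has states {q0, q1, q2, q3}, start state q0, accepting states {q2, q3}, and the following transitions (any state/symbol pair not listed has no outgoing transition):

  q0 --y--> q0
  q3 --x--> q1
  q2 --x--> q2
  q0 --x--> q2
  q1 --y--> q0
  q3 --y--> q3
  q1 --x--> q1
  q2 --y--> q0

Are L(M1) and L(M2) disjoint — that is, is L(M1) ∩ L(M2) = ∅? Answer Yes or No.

Yes

Exploring the product automaton M1 × M2 from the start pair (A, q0), following both machines on each input symbol, reaches 5 state pairs: (A, q0), (C, q2), (A, q2), (B, q0), (D, q2).
M1 accepts in {B} and M2 accepts in {q2, q3}; no reachable pair has both components accepting, so no string drives both machines to acceptance simultaneously and L(M1) ∩ L(M2) = ∅.
So no string is accepted by both, and the intersection is empty.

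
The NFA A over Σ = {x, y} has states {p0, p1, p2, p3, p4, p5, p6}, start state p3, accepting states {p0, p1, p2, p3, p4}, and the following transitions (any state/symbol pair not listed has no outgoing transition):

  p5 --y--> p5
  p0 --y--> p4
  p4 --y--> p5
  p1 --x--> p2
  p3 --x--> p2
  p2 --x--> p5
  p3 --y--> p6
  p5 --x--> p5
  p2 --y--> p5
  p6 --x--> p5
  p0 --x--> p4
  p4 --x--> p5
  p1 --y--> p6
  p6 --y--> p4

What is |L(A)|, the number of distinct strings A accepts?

The useful subgraph on states {p2, p3, p4, p6} is acyclic, so L(A) is finite; the longest accepting path visits 3 useful states, giving maximum string length 2.
Counting accepting paths from p3 by length: 1 of length 0, 1 of length 1, 1 of length 2. Total 3.

3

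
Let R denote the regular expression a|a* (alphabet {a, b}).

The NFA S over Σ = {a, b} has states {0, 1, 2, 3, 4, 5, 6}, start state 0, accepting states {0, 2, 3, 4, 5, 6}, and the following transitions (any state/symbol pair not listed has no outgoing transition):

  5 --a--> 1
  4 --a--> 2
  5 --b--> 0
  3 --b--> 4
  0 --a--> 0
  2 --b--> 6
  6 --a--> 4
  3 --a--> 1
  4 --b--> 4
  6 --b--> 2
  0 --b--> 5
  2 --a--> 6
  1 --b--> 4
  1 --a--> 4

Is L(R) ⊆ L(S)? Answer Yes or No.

Converting the expression R to a DFA (subset construction, then merging equivalent states) gives the minimal DFA with states {r0, r1}, start state r0, accepting states {r0} and transitions r0: a→r0, b→r1; r1: a→r1, b→r1.
Exploring the product automaton R × S from the start pair (r0, 0), following both machines on each input symbol, reaches 7 state pairs: (r0, 0), (r1, 5), (r1, 1), (r1, 0), (r1, 4), (r1, 2), (r1, 6).
R accepts in {r0} and S accepts in {0, 2, 3, 4, 5, 6}. The reachable pairs whose R-component is accepting are (r0, 0); in each of them the S-component is accepting too, so the product for L(R) \ L(S) (R-component accepting, S-component rejecting) has no reachable accepting pair and the difference is empty.
Hence every string in L(R) is also in L(S).

Yes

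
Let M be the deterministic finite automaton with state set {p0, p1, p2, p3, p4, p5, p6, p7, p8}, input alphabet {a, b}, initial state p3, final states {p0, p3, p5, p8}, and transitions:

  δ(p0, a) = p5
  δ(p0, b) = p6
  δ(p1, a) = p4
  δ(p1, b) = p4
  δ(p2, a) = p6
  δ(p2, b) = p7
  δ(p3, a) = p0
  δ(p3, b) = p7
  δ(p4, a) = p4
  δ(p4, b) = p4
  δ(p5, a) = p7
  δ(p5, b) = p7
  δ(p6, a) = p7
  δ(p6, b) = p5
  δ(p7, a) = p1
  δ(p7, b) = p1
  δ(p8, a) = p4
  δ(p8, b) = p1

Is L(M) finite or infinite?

finite

The useful states (reachable from p3 and able to reach an accepting state) are {p0, p3, p5, p6}.
Restricted to these states the transition graph has no cycle, so every accepting path has bounded length and L is finite.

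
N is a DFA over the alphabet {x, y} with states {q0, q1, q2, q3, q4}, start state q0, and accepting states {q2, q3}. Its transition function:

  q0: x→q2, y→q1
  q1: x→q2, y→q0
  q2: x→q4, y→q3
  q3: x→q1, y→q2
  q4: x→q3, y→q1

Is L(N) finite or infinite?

infinite

State q0 is reachable from the start and can reach an accepting state, and it lies on the cycle q0 → q1 → q0.
Traversing that cycle any number of times yields accepted strings of unbounded length, so the language is infinite.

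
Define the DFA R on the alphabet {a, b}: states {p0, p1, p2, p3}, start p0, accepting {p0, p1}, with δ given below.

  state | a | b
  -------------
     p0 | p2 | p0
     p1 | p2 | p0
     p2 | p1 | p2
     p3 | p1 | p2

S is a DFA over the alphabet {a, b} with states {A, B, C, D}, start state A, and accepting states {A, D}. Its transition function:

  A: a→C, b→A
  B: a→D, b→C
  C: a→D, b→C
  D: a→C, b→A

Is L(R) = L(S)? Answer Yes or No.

Yes

Exploring the product automaton R × S from the start pair (p0, A), following both machines on each input symbol, reaches 3 state pairs: (p0, A), (p2, C), (p1, D).
R accepts in {p0, p1} and S accepts in {A, D}. In every reachable pair the two components are either both accepting — (p0, A), (p1, D) — or both non-accepting, so no string is accepted by exactly one of the machines: L(R) \ L(S) and L(S) \ L(R) are both empty.
Hence every string is accepted by R iff it is accepted by S, and the two languages coincide.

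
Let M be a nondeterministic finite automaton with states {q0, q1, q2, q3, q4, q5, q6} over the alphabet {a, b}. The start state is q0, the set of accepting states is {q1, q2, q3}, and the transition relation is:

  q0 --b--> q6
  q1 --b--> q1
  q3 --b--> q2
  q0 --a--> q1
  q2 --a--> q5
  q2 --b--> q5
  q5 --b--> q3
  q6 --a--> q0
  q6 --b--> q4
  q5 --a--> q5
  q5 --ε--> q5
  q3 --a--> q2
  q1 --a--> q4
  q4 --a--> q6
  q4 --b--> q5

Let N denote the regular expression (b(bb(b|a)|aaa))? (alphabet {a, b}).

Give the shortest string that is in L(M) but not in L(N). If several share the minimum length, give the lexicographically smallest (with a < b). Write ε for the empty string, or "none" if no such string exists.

The string a is accepted by M but not by N.
No shorter string lies in the difference, and a is the lexicographically first length-1 string in L(M) \ L(N).

a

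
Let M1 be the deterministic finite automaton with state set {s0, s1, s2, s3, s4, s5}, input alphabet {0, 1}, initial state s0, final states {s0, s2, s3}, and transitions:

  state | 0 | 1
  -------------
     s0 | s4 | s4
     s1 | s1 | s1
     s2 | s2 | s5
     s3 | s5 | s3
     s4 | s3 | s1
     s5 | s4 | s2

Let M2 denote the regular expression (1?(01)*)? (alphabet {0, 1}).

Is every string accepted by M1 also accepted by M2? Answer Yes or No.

The string 00 is in L(M1) but not in L(M2).
So L(M1) ⊄ L(M2).

No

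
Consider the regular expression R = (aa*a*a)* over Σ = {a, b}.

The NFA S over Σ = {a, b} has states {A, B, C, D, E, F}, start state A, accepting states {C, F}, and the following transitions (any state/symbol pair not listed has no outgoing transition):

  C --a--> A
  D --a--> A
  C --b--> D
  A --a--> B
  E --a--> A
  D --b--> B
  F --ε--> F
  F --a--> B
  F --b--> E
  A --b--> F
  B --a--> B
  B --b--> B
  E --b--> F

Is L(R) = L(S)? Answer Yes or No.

No

The empty string ε is accepted by R but rejected by S.
So L(R) ≠ L(S).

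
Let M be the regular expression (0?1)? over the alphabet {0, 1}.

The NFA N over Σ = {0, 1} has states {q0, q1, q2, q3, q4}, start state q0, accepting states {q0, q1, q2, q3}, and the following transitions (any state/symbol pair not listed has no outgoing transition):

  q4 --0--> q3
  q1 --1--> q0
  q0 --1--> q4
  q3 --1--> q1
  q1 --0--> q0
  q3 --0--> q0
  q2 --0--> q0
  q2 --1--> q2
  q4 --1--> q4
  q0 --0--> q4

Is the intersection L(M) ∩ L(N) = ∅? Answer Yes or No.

The empty string ε is accepted by both M and N.
Hence L(M) ∩ L(N) ≠ ∅.

No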